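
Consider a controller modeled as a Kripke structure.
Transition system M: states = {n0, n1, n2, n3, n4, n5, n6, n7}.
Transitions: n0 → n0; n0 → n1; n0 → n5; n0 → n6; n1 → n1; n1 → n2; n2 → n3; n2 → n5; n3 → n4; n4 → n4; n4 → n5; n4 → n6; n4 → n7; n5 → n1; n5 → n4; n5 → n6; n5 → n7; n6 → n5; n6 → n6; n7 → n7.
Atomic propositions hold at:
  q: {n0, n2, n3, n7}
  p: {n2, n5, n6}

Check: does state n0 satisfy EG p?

No

EG p: greatest fixpoint, start Z0 = {n2, n5, n6}, keep only states in Sat with some successor in Z. Already a fixed point.
Sat(EG p) = {n2, n5, n6}
n0 ∉ Sat(EG p) = {n2, n5, n6}, so the formula does not hold at n0.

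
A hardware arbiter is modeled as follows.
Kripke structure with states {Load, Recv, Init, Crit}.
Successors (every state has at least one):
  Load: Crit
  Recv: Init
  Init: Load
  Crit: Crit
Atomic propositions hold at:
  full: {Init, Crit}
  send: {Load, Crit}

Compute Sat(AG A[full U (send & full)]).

Sat(send & full) = {Crit}
A[full U (send & full)]: least fixpoint, start Z0 = Sat((send & full)) = {Crit}, add states in Sat(full) with every successor in Z. Already a fixed point.
Sat(A[full U (send & full)]) = {Crit}
AG A[full U (send & full)]: greatest fixpoint, start Z0 = {Crit}, keep only states in Sat with every successor in Z. Already a fixed point.
Sat(AG A[full U (send & full)]) = {Crit}

{Crit}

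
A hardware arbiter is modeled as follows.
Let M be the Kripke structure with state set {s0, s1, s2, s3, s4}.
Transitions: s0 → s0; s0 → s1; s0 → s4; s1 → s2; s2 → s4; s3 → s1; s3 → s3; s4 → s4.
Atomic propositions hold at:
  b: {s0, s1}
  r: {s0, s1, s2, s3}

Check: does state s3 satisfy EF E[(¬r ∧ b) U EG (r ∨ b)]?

Yes

Sat(¬r) = {s4}
Sat(¬r ∧ b) = ∅
Sat(r ∨ b) = {s0, s1, s2, s3}
EG (r ∨ b): greatest fixpoint, start Z0 = {s0, s1, s2, s3}, keep only states in Sat with some successor in Z. Z1 = {s0, s1, s3}; Z2 = {s0, s3}; fixed.
Sat(EG (r ∨ b)) = {s0, s3}
E[(¬r ∧ b) U EG (r ∨ b)]: least fixpoint, start Z0 = Sat(EG (r ∨ b)) = {s0, s3}, add states in Sat(¬r ∧ b) with some successor in Z. Already a fixed point.
Sat(E[(¬r ∧ b) U EG (r ∨ b)]) = {s0, s3}
EF E[(¬r ∧ b) U EG (r ∨ b)]: least fixpoint, start Z0 = {s0, s3}, add states with some successor in Z. Already a fixed point.
Sat(EF E[(¬r ∧ b) U EG (r ∨ b)]) = {s0, s3}
s3 ∈ Sat(EF E[(¬r ∧ b) U EG (r ∨ b)]) = {s0, s3}, so the formula holds at s3.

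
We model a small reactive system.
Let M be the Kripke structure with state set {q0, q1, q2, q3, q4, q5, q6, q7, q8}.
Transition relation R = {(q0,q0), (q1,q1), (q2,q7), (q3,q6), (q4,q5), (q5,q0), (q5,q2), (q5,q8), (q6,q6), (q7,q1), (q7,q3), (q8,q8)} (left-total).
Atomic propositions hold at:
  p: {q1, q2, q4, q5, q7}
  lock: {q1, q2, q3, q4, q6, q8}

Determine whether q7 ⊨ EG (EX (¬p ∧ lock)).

Yes

Sat(¬p) = {q0, q3, q6, q8}
Sat(¬p ∧ lock) = {q3, q6, q8}
Sat(EX (¬p ∧ lock)) = {s : some successor in {q3, q6, q8}} = {q3, q5, q6, q7, q8}
EG (EX (¬p ∧ lock)): greatest fixpoint, start Z0 = {q3, q5, q6, q7, q8}, keep only states in Sat with some successor in Z. Already a fixed point.
Sat(EG (EX (¬p ∧ lock))) = {q3, q5, q6, q7, q8}
q7 ∈ Sat(EG (EX (¬p ∧ lock))) = {q3, q5, q6, q7, q8}, so the formula holds at q7.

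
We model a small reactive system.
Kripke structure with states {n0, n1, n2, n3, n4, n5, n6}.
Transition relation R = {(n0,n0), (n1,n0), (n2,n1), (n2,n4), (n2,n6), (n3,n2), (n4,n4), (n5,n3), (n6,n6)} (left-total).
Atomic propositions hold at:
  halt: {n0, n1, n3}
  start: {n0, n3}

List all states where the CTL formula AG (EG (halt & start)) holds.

{n0}

Sat(halt & start) = {n0, n3}
EG (halt & start): greatest fixpoint, start Z0 = {n0, n3}, keep only states in Sat with some successor in Z. Z1 = {n0}; fixed.
Sat(EG (halt & start)) = {n0}
AG (EG (halt & start)): greatest fixpoint, start Z0 = {n0}, keep only states in Sat with every successor in Z. Already a fixed point.
Sat(AG (EG (halt & start))) = {n0}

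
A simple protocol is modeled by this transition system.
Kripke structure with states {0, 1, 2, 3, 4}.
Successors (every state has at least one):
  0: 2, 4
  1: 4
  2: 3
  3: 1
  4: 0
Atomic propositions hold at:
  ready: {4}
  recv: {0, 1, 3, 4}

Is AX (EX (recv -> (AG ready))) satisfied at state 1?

AG ready: greatest fixpoint, start Z0 = {4}, keep only states in Sat with every successor in Z. Z1 = ∅; fixed.
Sat(AG ready) = ∅
Sat(recv -> (AG ready)) = {2}
Sat(EX (recv -> (AG ready))) = {s : some successor in {2}} = {0}
Sat(AX (EX (recv -> (AG ready)))) = {s : every successor in {0}} = {4}
1 ∉ Sat(AX (EX (recv -> (AG ready)))) = {4}, so the formula does not hold at 1.

No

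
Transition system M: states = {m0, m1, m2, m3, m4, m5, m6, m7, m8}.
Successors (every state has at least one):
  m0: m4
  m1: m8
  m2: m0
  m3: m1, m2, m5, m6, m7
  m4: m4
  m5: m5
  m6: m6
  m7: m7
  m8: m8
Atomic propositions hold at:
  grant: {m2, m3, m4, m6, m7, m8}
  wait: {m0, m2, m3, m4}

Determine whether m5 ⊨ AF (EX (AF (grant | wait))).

Sat(grant | wait) = {m0, m2, m3, m4, m6, m7, m8}
AF (grant | wait): least fixpoint, start Z0 = {m0, m2, m3, m4, m6, m7, m8}, add states with every successor in Z. Z1 = {m0, m1, m2, m3, m4, m6, m7, m8}; fixed.
Sat(AF (grant | wait)) = {m0, m1, m2, m3, m4, m6, m7, m8}
Sat(EX (AF (grant | wait))) = {s : some successor in {m0, m1, m2, m3, m4, m6, m7, m8}} = {m0, m1, m2, m3, m4, m6, m7, m8}
AF (EX (AF (grant | wait))): least fixpoint, start Z0 = {m0, m1, m2, m3, m4, m6, m7, m8}, add states with every successor in Z. Already a fixed point.
Sat(AF (EX (AF (grant | wait)))) = {m0, m1, m2, m3, m4, m6, m7, m8}
m5 ∉ Sat(AF (EX (AF (grant | wait)))) = {m0, m1, m2, m3, m4, m6, m7, m8}, so the formula does not hold at m5.

No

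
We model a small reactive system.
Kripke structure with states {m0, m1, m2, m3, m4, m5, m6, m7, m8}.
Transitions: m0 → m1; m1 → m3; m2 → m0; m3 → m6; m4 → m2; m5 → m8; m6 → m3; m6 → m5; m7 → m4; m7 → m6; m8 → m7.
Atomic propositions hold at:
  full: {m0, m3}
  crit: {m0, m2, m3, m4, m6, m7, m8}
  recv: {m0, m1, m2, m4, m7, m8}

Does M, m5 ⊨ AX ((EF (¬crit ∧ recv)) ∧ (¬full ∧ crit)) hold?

Yes

Sat(¬crit) = {m1, m5}
Sat(¬crit ∧ recv) = {m1}
EF (¬crit ∧ recv): least fixpoint, start Z0 = {m1}, add states with some successor in Z. Z1 = {m0, m1}; Z2 = {m0, m1, m2}; Z3 = {m0, m1, m2, m4}; Z4 = {m0, m1, m2, m4, m7}; Z5 = {m0, m1, m2, m4, m7, m8}; Z6 = {m0, m1, m2, m4, m5, m7, m8}; Z7 = {m0, m1, m2, m4, m5, m6, m7, m8}; Z8 = {m0, m1, m2, m3, m4, m5, m6, m7, m8}; fixed.
Sat(EF (¬crit ∧ recv)) = {m0, m1, m2, m3, m4, m5, m6, m7, m8}
Sat(¬full) = {m1, m2, m4, m5, m6, m7, m8}
Sat(¬full ∧ crit) = {m2, m4, m6, m7, m8}
Sat((EF (¬crit ∧ recv)) ∧ (¬full ∧ crit)) = {m2, m4, m6, m7, m8}
Sat(AX ((EF (¬crit ∧ recv)) ∧ (¬full ∧ crit))) = {s : every successor in {m2, m4, m6, m7, m8}} = {m3, m4, m5, m7, m8}
m5 ∈ Sat(AX ((EF (¬crit ∧ recv)) ∧ (¬full ∧ crit))) = {m3, m4, m5, m7, m8}, so the formula holds at m5.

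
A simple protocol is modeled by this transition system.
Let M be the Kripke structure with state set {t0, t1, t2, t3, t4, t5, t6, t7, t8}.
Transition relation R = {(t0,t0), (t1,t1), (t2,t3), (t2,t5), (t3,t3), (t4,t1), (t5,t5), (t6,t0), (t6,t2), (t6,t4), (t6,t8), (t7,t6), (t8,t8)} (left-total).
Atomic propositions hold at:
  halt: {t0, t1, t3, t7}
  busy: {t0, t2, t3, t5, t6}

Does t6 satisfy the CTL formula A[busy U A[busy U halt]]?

A[busy U halt]: least fixpoint, start Z0 = Sat(halt) = {t0, t1, t3, t7}, add states in Sat(busy) with every successor in Z. Already a fixed point.
Sat(A[busy U halt]) = {t0, t1, t3, t7}
A[busy U A[busy U halt]]: least fixpoint, start Z0 = Sat(A[busy U halt]) = {t0, t1, t3, t7}, add states in Sat(busy) with every successor in Z. Already a fixed point.
Sat(A[busy U A[busy U halt]]) = {t0, t1, t3, t7}
t6 ∉ Sat(A[busy U A[busy U halt]]) = {t0, t1, t3, t7}, so the formula does not hold at t6.

No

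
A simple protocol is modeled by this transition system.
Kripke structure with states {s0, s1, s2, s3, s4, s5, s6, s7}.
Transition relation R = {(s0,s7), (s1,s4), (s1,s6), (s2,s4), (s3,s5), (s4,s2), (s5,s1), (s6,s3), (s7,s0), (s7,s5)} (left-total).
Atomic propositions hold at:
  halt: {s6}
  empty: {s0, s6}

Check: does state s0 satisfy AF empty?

Yes

AF empty: least fixpoint, start Z0 = {s0, s6}, add states with every successor in Z. Already a fixed point.
Sat(AF empty) = {s0, s6}
s0 ∈ Sat(AF empty) = {s0, s6}, so the formula holds at s0.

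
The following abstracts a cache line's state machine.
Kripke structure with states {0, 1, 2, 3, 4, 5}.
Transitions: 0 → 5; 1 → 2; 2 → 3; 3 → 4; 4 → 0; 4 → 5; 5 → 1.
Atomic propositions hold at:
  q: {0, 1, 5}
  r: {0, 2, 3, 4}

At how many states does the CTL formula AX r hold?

Sat(AX r) = {s : every successor in {0, 2, 3, 4}} = {1, 2, 3}
|Sat(AX r)| = |{1, 2, 3}| = 3.

3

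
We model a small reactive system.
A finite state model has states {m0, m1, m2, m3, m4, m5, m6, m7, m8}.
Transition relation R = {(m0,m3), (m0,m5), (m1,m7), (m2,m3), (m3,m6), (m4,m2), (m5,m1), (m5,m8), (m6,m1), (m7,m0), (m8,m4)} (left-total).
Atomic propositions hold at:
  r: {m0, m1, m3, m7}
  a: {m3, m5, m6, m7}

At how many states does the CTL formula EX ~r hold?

5

Sat(~r) = {m2, m4, m5, m6, m8}
Sat(EX ~r) = {s : some successor in {m2, m4, m5, m6, m8}} = {m0, m3, m4, m5, m8}
|Sat(EX ~r)| = |{m0, m3, m4, m5, m8}| = 5.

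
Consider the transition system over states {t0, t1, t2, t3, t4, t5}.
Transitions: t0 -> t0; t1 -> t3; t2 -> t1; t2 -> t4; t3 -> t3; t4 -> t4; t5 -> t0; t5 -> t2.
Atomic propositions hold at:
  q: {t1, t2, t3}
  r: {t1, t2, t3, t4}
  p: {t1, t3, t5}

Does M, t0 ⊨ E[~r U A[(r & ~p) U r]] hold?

Sat(~r) = {t0, t5}
Sat(~p) = {t0, t2, t4}
Sat(r & ~p) = {t2, t4}
A[(r & ~p) U r]: least fixpoint, start Z0 = Sat(r) = {t1, t2, t3, t4}, add states in Sat(r & ~p) with every successor in Z. Already a fixed point.
Sat(A[(r & ~p) U r]) = {t1, t2, t3, t4}
E[~r U A[(r & ~p) U r]]: least fixpoint, start Z0 = Sat(A[(r & ~p) U r]) = {t1, t2, t3, t4}, add states in Sat(~r) with some successor in Z. Z1 = {t1, t2, t3, t4, t5}; fixed.
Sat(E[~r U A[(r & ~p) U r]]) = {t1, t2, t3, t4, t5}
t0 ∉ Sat(E[~r U A[(r & ~p) U r]]) = {t1, t2, t3, t4, t5}, so the formula does not hold at t0.

No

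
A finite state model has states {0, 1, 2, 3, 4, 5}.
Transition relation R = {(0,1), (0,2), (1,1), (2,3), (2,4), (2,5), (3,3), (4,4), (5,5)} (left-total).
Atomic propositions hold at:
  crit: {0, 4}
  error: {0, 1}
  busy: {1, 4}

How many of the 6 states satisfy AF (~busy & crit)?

1

Sat(~busy) = {0, 2, 3, 5}
Sat(~busy & crit) = {0}
AF (~busy & crit): least fixpoint, start Z0 = {0}, add states with every successor in Z. Already a fixed point.
Sat(AF (~busy & crit)) = {0}
|Sat(AF (~busy & crit))| = |{0}| = 1.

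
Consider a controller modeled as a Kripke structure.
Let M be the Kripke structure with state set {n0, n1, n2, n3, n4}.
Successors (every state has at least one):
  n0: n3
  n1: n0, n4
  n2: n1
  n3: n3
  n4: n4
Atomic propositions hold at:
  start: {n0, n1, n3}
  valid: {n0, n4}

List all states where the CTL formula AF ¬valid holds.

Sat(¬valid) = {n1, n2, n3}
AF ¬valid: least fixpoint, start Z0 = {n1, n2, n3}, add states with every successor in Z. Z1 = {n0, n1, n2, n3}; fixed.
Sat(AF ¬valid) = {n0, n1, n2, n3}

{n0, n1, n2, n3}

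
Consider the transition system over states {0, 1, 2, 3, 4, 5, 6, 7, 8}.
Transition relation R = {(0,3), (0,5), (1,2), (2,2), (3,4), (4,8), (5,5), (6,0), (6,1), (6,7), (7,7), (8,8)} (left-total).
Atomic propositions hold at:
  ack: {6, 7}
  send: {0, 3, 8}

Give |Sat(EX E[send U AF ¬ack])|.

Sat(¬ack) = {0, 1, 2, 3, 4, 5, 8}
AF ¬ack: least fixpoint, start Z0 = {0, 1, 2, 3, 4, 5, 8}, add states with every successor in Z. Already a fixed point.
Sat(AF ¬ack) = {0, 1, 2, 3, 4, 5, 8}
E[send U AF ¬ack]: least fixpoint, start Z0 = Sat(AF ¬ack) = {0, 1, 2, 3, 4, 5, 8}, add states in Sat(send) with some successor in Z. Already a fixed point.
Sat(E[send U AF ¬ack]) = {0, 1, 2, 3, 4, 5, 8}
Sat(EX E[send U AF ¬ack]) = {s : some successor in {0, 1, 2, 3, 4, 5, 8}} = {0, 1, 2, 3, 4, 5, 6, 8}
|Sat(EX E[send U AF ¬ack])| = |{0, 1, 2, 3, 4, 5, 6, 8}| = 8.

8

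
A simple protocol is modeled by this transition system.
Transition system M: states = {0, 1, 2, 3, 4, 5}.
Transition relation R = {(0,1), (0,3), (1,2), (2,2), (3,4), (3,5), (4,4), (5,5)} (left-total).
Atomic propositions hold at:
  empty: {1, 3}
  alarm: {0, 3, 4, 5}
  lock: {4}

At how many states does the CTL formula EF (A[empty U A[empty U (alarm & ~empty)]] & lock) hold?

Sat(~empty) = {0, 2, 4, 5}
Sat(alarm & ~empty) = {0, 4, 5}
A[empty U (alarm & ~empty)]: least fixpoint, start Z0 = Sat((alarm & ~empty)) = {0, 4, 5}, add states in Sat(empty) with every successor in Z. Z1 = {0, 3, 4, 5}; fixed.
Sat(A[empty U (alarm & ~empty)]) = {0, 3, 4, 5}
A[empty U A[empty U (alarm & ~empty)]]: least fixpoint, start Z0 = Sat(A[empty U (alarm & ~empty)]) = {0, 3, 4, 5}, add states in Sat(empty) with every successor in Z. Already a fixed point.
Sat(A[empty U A[empty U (alarm & ~empty)]]) = {0, 3, 4, 5}
Sat(A[empty U A[empty U (alarm & ~empty)]] & lock) = {4}
EF (A[empty U A[empty U (alarm & ~empty)]] & lock): least fixpoint, start Z0 = {4}, add states with some successor in Z. Z1 = {3, 4}; Z2 = {0, 3, 4}; fixed.
Sat(EF (A[empty U A[empty U (alarm & ~empty)]] & lock)) = {0, 3, 4}
|Sat(EF (A[empty U A[empty U (alarm & ~empty)]] & lock))| = |{0, 3, 4}| = 3.

3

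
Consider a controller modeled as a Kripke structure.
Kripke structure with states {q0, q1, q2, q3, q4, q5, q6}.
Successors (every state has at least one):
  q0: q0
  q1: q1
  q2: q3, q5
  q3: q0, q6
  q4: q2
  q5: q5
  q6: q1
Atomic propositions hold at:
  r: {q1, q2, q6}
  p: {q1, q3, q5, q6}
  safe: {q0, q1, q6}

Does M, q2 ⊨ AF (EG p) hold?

Yes

EG p: greatest fixpoint, start Z0 = {q1, q3, q5, q6}, keep only states in Sat with some successor in Z. Already a fixed point.
Sat(EG p) = {q1, q3, q5, q6}
AF (EG p): least fixpoint, start Z0 = {q1, q3, q5, q6}, add states with every successor in Z. Z1 = {q1, q2, q3, q5, q6}; Z2 = {q1, q2, q3, q4, q5, q6}; fixed.
Sat(AF (EG p)) = {q1, q2, q3, q4, q5, q6}
q2 ∈ Sat(AF (EG p)) = {q1, q2, q3, q4, q5, q6}, so the formula holds at q2.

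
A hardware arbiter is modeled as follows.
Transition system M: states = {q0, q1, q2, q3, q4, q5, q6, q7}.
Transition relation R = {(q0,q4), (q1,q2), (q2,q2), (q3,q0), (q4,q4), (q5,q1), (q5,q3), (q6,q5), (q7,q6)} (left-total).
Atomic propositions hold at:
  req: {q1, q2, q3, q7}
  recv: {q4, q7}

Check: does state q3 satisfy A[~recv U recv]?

Yes

Sat(~recv) = {q0, q1, q2, q3, q5, q6}
A[~recv U recv]: least fixpoint, start Z0 = Sat(recv) = {q4, q7}, add states in Sat(~recv) with every successor in Z. Z1 = {q0, q4, q7}; Z2 = {q0, q3, q4, q7}; fixed.
Sat(A[~recv U recv]) = {q0, q3, q4, q7}
q3 ∈ Sat(A[~recv U recv]) = {q0, q3, q4, q7}, so the formula holds at q3.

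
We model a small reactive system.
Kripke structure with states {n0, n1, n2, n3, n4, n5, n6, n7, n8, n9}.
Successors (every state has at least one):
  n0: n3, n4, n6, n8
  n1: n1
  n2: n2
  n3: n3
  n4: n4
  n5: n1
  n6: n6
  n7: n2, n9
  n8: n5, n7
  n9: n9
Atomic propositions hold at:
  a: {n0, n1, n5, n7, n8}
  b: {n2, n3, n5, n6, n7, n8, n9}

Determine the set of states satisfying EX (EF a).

{n0, n1, n5, n8}

EF a: least fixpoint, start Z0 = {n0, n1, n5, n7, n8}, add states with some successor in Z. Already a fixed point.
Sat(EF a) = {n0, n1, n5, n7, n8}
Sat(EX (EF a)) = {s : some successor in {n0, n1, n5, n7, n8}} = {n0, n1, n5, n8}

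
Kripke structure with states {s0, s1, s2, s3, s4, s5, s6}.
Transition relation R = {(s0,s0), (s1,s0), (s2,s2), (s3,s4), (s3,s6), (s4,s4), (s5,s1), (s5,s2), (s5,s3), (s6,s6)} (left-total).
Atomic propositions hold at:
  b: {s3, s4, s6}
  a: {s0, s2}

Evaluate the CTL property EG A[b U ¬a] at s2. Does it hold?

Sat(¬a) = {s1, s3, s4, s5, s6}
A[b U ¬a]: least fixpoint, start Z0 = Sat(¬a) = {s1, s3, s4, s5, s6}, add states in Sat(b) with every successor in Z. Already a fixed point.
Sat(A[b U ¬a]) = {s1, s3, s4, s5, s6}
EG A[b U ¬a]: greatest fixpoint, start Z0 = {s1, s3, s4, s5, s6}, keep only states in Sat with some successor in Z. Z1 = {s3, s4, s5, s6}; fixed.
Sat(EG A[b U ¬a]) = {s3, s4, s5, s6}
s2 ∉ Sat(EG A[b U ¬a]) = {s3, s4, s5, s6}, so the formula does not hold at s2.

No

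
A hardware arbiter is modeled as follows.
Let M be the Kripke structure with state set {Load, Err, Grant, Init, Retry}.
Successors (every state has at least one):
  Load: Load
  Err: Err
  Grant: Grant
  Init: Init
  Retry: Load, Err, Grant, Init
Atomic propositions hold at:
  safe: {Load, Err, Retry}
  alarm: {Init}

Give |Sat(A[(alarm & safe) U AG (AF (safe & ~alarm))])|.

2

Sat(alarm & safe) = ∅
Sat(~alarm) = {Load, Err, Grant, Retry}
Sat(safe & ~alarm) = {Load, Err, Retry}
AF (safe & ~alarm): least fixpoint, start Z0 = {Load, Err, Retry}, add states with every successor in Z. Already a fixed point.
Sat(AF (safe & ~alarm)) = {Load, Err, Retry}
AG (AF (safe & ~alarm)): greatest fixpoint, start Z0 = {Load, Err, Retry}, keep only states in Sat with every successor in Z. Z1 = {Load, Err}; fixed.
Sat(AG (AF (safe & ~alarm))) = {Load, Err}
A[(alarm & safe) U AG (AF (safe & ~alarm))]: least fixpoint, start Z0 = Sat(AG (AF (safe & ~alarm))) = {Load, Err}, add states in Sat(alarm & safe) with every successor in Z. Already a fixed point.
Sat(A[(alarm & safe) U AG (AF (safe & ~alarm))]) = {Load, Err}
|Sat(A[(alarm & safe) U AG (AF (safe & ~alarm))])| = |{Load, Err}| = 2.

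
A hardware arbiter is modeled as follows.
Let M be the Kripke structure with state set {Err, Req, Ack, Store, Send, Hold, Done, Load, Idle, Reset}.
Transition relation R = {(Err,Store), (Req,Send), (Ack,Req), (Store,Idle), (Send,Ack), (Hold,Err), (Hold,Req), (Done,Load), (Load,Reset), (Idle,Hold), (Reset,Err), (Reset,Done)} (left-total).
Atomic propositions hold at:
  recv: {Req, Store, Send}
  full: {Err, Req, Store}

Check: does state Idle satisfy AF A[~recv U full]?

Yes

Sat(~recv) = {Err, Ack, Hold, Done, Load, Idle, Reset}
A[~recv U full]: least fixpoint, start Z0 = Sat(full) = {Err, Req, Store}, add states in Sat(~recv) with every successor in Z. Z1 = {Err, Req, Ack, Store, Hold}; Z2 = {Err, Req, Ack, Store, Hold, Idle}; fixed.
Sat(A[~recv U full]) = {Err, Req, Ack, Store, Hold, Idle}
AF A[~recv U full]: least fixpoint, start Z0 = {Err, Req, Ack, Store, Hold, Idle}, add states with every successor in Z. Z1 = {Err, Req, Ack, Store, Send, Hold, Idle}; fixed.
Sat(AF A[~recv U full]) = {Err, Req, Ack, Store, Send, Hold, Idle}
Idle ∈ Sat(AF A[~recv U full]) = {Err, Req, Ack, Store, Send, Hold, Idle}, so the formula holds at Idle.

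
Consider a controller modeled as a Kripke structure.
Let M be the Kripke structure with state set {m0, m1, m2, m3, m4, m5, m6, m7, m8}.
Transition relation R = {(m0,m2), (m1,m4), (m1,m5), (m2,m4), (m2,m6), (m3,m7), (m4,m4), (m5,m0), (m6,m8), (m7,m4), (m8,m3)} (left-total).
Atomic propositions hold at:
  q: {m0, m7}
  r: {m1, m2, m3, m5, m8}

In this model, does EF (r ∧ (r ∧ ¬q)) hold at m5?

Yes

Sat(¬q) = {m1, m2, m3, m4, m5, m6, m8}
Sat(r ∧ ¬q) = {m1, m2, m3, m5, m8}
Sat(r ∧ (r ∧ ¬q)) = {m1, m2, m3, m5, m8}
EF (r ∧ (r ∧ ¬q)): least fixpoint, start Z0 = {m1, m2, m3, m5, m8}, add states with some successor in Z. Z1 = {m0, m1, m2, m3, m5, m6, m8}; fixed.
Sat(EF (r ∧ (r ∧ ¬q))) = {m0, m1, m2, m3, m5, m6, m8}
m5 ∈ Sat(EF (r ∧ (r ∧ ¬q))) = {m0, m1, m2, m3, m5, m6, m8}, so the formula holds at m5.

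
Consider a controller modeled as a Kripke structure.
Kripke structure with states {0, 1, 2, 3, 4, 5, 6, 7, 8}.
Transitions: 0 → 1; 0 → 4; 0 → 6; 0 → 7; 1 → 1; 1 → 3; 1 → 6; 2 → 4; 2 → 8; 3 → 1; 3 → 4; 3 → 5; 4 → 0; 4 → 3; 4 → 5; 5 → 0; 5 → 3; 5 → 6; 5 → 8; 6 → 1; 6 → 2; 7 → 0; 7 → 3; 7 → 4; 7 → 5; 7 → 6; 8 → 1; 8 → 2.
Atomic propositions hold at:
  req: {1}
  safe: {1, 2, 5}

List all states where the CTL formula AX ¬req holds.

{2, 4, 5, 7}

Sat(¬req) = {0, 2, 3, 4, 5, 6, 7, 8}
Sat(AX ¬req) = {s : every successor in {0, 2, 3, 4, 5, 6, 7, 8}} = {2, 4, 5, 7}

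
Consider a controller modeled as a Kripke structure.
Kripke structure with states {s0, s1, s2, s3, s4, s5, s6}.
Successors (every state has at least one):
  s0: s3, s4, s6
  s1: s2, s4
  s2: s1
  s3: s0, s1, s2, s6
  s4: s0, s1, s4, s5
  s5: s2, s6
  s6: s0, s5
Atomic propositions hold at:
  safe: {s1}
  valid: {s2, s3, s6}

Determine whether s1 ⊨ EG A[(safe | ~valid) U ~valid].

Sat(~valid) = {s0, s1, s4, s5}
Sat(safe | ~valid) = {s0, s1, s4, s5}
A[(safe | ~valid) U ~valid]: least fixpoint, start Z0 = Sat(~valid) = {s0, s1, s4, s5}, add states in Sat(safe | ~valid) with every successor in Z. Already a fixed point.
Sat(A[(safe | ~valid) U ~valid]) = {s0, s1, s4, s5}
EG A[(safe | ~valid) U ~valid]: greatest fixpoint, start Z0 = {s0, s1, s4, s5}, keep only states in Sat with some successor in Z. Z1 = {s0, s1, s4}; fixed.
Sat(EG A[(safe | ~valid) U ~valid]) = {s0, s1, s4}
s1 ∈ Sat(EG A[(safe | ~valid) U ~valid]) = {s0, s1, s4}, so the formula holds at s1.

Yes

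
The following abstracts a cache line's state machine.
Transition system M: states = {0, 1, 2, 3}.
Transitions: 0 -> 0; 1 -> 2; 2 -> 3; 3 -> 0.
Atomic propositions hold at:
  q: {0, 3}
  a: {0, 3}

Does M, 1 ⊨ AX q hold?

No

Sat(AX q) = {s : every successor in {0, 3}} = {0, 2, 3}
1 ∉ Sat(AX q) = {0, 2, 3}, so the formula does not hold at 1.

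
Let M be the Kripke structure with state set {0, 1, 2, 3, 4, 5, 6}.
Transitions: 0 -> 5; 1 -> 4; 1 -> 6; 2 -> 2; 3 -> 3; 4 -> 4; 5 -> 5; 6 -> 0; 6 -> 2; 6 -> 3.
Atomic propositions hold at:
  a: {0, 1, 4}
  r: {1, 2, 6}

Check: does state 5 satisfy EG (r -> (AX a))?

Yes

Sat(AX a) = {s : every successor in {0, 1, 4}} = {4}
Sat(r -> (AX a)) = {0, 3, 4, 5}
EG (r -> (AX a)): greatest fixpoint, start Z0 = {0, 3, 4, 5}, keep only states in Sat with some successor in Z. Already a fixed point.
Sat(EG (r -> (AX a))) = {0, 3, 4, 5}
5 ∈ Sat(EG (r -> (AX a))) = {0, 3, 4, 5}, so the formula holds at 5.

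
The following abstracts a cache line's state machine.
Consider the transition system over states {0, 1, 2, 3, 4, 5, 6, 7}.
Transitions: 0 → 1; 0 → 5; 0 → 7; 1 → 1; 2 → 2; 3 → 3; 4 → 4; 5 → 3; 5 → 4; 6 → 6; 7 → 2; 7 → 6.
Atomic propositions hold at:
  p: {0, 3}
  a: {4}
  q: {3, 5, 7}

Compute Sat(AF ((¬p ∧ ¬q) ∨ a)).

Sat(¬p) = {1, 2, 4, 5, 6, 7}
Sat(¬q) = {0, 1, 2, 4, 6}
Sat(¬p ∧ ¬q) = {1, 2, 4, 6}
Sat((¬p ∧ ¬q) ∨ a) = {1, 2, 4, 6}
AF ((¬p ∧ ¬q) ∨ a): least fixpoint, start Z0 = {1, 2, 4, 6}, add states with every successor in Z. Z1 = {1, 2, 4, 6, 7}; fixed.
Sat(AF ((¬p ∧ ¬q) ∨ a)) = {1, 2, 4, 6, 7}

{1, 2, 4, 6, 7}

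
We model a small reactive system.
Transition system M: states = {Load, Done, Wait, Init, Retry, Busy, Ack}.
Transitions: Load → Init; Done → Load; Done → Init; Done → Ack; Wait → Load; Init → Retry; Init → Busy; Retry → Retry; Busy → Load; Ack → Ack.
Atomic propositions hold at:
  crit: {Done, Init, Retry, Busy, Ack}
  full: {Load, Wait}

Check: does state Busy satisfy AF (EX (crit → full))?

Sat(crit → full) = {Load, Wait}
Sat(EX (crit → full)) = {s : some successor in {Load, Wait}} = {Done, Wait, Busy}
AF (EX (crit → full)): least fixpoint, start Z0 = {Done, Wait, Busy}, add states with every successor in Z. Already a fixed point.
Sat(AF (EX (crit → full))) = {Done, Wait, Busy}
Busy ∈ Sat(AF (EX (crit → full))) = {Done, Wait, Busy}, so the formula holds at Busy.

Yes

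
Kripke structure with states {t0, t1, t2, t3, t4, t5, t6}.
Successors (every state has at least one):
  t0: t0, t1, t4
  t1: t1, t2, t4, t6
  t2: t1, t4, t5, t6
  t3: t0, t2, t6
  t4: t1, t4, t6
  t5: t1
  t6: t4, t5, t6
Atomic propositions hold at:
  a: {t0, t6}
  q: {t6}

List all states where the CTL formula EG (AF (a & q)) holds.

{t6}

Sat(a & q) = {t6}
AF (a & q): least fixpoint, start Z0 = {t6}, add states with every successor in Z. Already a fixed point.
Sat(AF (a & q)) = {t6}
EG (AF (a & q)): greatest fixpoint, start Z0 = {t6}, keep only states in Sat with some successor in Z. Already a fixed point.
Sat(EG (AF (a & q))) = {t6}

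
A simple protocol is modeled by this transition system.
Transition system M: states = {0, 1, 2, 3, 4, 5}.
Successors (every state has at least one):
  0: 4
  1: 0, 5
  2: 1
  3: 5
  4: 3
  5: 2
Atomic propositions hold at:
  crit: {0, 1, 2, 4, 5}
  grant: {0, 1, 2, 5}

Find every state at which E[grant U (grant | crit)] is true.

Sat(grant | crit) = {0, 1, 2, 4, 5}
E[grant U (grant | crit)]: least fixpoint, start Z0 = Sat((grant | crit)) = {0, 1, 2, 4, 5}, add states in Sat(grant) with some successor in Z. Already a fixed point.
Sat(E[grant U (grant | crit)]) = {0, 1, 2, 4, 5}

{0, 1, 2, 4, 5}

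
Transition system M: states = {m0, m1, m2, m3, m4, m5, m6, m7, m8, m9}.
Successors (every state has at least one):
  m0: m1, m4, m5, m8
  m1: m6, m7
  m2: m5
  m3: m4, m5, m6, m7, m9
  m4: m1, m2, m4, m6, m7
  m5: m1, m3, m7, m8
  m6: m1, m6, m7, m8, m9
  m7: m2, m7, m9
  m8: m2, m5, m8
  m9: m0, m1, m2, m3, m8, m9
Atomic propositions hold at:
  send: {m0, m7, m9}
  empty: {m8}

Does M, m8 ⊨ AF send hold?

AF send: least fixpoint, start Z0 = {m0, m7, m9}, add states with every successor in Z. Already a fixed point.
Sat(AF send) = {m0, m7, m9}
m8 ∉ Sat(AF send) = {m0, m7, m9}, so the formula does not hold at m8.

No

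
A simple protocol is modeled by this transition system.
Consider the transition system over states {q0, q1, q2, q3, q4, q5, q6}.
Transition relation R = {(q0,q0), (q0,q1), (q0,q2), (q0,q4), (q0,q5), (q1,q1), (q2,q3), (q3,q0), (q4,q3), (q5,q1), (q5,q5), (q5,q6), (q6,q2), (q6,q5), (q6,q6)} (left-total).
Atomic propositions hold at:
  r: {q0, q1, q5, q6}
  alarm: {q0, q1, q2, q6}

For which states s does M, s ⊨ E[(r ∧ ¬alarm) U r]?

Sat(¬alarm) = {q3, q4, q5}
Sat(r ∧ ¬alarm) = {q5}
E[(r ∧ ¬alarm) U r]: least fixpoint, start Z0 = Sat(r) = {q0, q1, q5, q6}, add states in Sat(r ∧ ¬alarm) with some successor in Z. Already a fixed point.
Sat(E[(r ∧ ¬alarm) U r]) = {q0, q1, q5, q6}

{q0, q1, q5, q6}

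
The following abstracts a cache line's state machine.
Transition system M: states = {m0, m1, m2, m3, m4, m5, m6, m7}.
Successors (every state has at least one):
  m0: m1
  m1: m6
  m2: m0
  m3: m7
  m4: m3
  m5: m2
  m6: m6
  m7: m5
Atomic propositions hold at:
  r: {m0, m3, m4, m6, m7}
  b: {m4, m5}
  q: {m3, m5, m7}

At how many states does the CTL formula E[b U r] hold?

5

E[b U r]: least fixpoint, start Z0 = Sat(r) = {m0, m3, m4, m6, m7}, add states in Sat(b) with some successor in Z. Already a fixed point.
Sat(E[b U r]) = {m0, m3, m4, m6, m7}
|Sat(E[b U r])| = |{m0, m3, m4, m6, m7}| = 5.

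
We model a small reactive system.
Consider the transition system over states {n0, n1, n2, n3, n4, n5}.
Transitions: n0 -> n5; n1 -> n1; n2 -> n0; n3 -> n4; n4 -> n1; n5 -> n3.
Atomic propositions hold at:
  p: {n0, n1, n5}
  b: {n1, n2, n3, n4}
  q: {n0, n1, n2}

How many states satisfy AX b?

4

Sat(AX b) = {s : every successor in {n1, n2, n3, n4}} = {n1, n3, n4, n5}
|Sat(AX b)| = |{n1, n3, n4, n5}| = 4.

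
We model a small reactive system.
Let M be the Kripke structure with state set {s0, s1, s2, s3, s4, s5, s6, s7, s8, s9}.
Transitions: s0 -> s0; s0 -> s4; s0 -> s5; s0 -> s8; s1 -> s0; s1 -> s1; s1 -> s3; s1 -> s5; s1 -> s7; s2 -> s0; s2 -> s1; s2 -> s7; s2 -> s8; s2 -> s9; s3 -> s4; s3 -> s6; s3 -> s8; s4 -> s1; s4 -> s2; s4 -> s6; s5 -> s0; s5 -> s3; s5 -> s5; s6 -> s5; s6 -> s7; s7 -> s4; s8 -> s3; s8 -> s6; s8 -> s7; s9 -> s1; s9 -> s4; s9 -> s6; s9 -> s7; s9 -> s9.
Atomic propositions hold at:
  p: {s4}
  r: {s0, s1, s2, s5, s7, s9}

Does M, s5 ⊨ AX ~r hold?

No

Sat(~r) = {s3, s4, s6, s8}
Sat(AX ~r) = {s : every successor in {s3, s4, s6, s8}} = {s3, s7}
s5 ∉ Sat(AX ~r) = {s3, s7}, so the formula does not hold at s5.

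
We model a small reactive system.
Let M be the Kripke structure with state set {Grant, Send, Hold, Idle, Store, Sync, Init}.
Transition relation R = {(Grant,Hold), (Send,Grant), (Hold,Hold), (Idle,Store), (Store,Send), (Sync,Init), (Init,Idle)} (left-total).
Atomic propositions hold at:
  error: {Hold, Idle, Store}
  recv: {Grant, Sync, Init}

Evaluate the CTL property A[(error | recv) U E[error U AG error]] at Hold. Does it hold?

Yes

Sat(error | recv) = {Grant, Hold, Idle, Store, Sync, Init}
AG error: greatest fixpoint, start Z0 = {Hold, Idle, Store}, keep only states in Sat with every successor in Z. Z1 = {Hold, Idle}; Z2 = {Hold}; fixed.
Sat(AG error) = {Hold}
E[error U AG error]: least fixpoint, start Z0 = Sat(AG error) = {Hold}, add states in Sat(error) with some successor in Z. Already a fixed point.
Sat(E[error U AG error]) = {Hold}
A[(error | recv) U E[error U AG error]]: least fixpoint, start Z0 = Sat(E[error U AG error]) = {Hold}, add states in Sat(error | recv) with every successor in Z. Z1 = {Grant, Hold}; fixed.
Sat(A[(error | recv) U E[error U AG error]]) = {Grant, Hold}
Hold ∈ Sat(A[(error | recv) U E[error U AG error]]) = {Grant, Hold}, so the formula holds at Hold.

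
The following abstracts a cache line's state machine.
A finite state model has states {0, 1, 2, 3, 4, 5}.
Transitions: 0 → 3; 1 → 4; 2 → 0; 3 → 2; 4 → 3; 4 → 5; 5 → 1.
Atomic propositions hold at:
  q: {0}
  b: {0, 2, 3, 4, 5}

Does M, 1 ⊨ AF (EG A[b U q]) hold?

A[b U q]: least fixpoint, start Z0 = Sat(q) = {0}, add states in Sat(b) with every successor in Z. Z1 = {0, 2}; Z2 = {0, 2, 3}; fixed.
Sat(A[b U q]) = {0, 2, 3}
EG A[b U q]: greatest fixpoint, start Z0 = {0, 2, 3}, keep only states in Sat with some successor in Z. Already a fixed point.
Sat(EG A[b U q]) = {0, 2, 3}
AF (EG A[b U q]): least fixpoint, start Z0 = {0, 2, 3}, add states with every successor in Z. Already a fixed point.
Sat(AF (EG A[b U q])) = {0, 2, 3}
1 ∉ Sat(AF (EG A[b U q])) = {0, 2, 3}, so the formula does not hold at 1.

No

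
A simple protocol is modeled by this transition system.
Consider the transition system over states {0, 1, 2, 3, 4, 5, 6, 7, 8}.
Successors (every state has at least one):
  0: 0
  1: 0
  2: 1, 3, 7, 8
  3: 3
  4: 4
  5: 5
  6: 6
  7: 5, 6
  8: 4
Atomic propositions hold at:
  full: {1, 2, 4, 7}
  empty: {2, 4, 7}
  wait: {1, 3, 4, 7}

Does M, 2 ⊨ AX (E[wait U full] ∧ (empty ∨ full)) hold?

No

E[wait U full]: least fixpoint, start Z0 = Sat(full) = {1, 2, 4, 7}, add states in Sat(wait) with some successor in Z. Already a fixed point.
Sat(E[wait U full]) = {1, 2, 4, 7}
Sat(empty ∨ full) = {1, 2, 4, 7}
Sat(E[wait U full] ∧ (empty ∨ full)) = {1, 2, 4, 7}
Sat(AX (E[wait U full] ∧ (empty ∨ full))) = {s : every successor in {1, 2, 4, 7}} = {4, 8}
2 ∉ Sat(AX (E[wait U full] ∧ (empty ∨ full))) = {4, 8}, so the formula does not hold at 2.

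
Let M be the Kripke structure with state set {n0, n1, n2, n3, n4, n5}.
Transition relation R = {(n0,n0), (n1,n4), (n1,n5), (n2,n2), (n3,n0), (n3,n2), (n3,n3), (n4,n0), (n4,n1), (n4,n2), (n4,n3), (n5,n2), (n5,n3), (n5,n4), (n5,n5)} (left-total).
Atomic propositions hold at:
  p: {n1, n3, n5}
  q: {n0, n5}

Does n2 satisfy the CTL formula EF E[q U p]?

E[q U p]: least fixpoint, start Z0 = Sat(p) = {n1, n3, n5}, add states in Sat(q) with some successor in Z. Already a fixed point.
Sat(E[q U p]) = {n1, n3, n5}
EF E[q U p]: least fixpoint, start Z0 = {n1, n3, n5}, add states with some successor in Z. Z1 = {n1, n3, n4, n5}; fixed.
Sat(EF E[q U p]) = {n1, n3, n4, n5}
n2 ∉ Sat(EF E[q U p]) = {n1, n3, n4, n5}, so the formula does not hold at n2.

No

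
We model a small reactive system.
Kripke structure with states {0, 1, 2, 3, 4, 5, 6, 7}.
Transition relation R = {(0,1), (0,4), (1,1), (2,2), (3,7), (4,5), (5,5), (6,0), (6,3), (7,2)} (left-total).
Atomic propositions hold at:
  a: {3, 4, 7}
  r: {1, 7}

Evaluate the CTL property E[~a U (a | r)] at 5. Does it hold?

No

Sat(~a) = {0, 1, 2, 5, 6}
Sat(a | r) = {1, 3, 4, 7}
E[~a U (a | r)]: least fixpoint, start Z0 = Sat((a | r)) = {1, 3, 4, 7}, add states in Sat(~a) with some successor in Z. Z1 = {0, 1, 3, 4, 6, 7}; fixed.
Sat(E[~a U (a | r)]) = {0, 1, 3, 4, 6, 7}
5 ∉ Sat(E[~a U (a | r)]) = {0, 1, 3, 4, 6, 7}, so the formula does not hold at 5.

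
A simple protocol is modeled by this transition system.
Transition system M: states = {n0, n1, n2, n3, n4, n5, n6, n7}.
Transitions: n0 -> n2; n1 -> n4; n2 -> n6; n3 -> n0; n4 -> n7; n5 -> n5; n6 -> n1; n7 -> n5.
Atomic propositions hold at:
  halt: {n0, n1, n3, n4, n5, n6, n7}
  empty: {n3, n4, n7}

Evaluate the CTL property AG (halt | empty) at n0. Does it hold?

No

Sat(halt | empty) = {n0, n1, n3, n4, n5, n6, n7}
AG (halt | empty): greatest fixpoint, start Z0 = {n0, n1, n3, n4, n5, n6, n7}, keep only states in Sat with every successor in Z. Z1 = {n1, n3, n4, n5, n6, n7}; Z2 = {n1, n4, n5, n6, n7}; fixed.
Sat(AG (halt | empty)) = {n1, n4, n5, n6, n7}
n0 ∉ Sat(AG (halt | empty)) = {n1, n4, n5, n6, n7}, so the formula does not hold at n0.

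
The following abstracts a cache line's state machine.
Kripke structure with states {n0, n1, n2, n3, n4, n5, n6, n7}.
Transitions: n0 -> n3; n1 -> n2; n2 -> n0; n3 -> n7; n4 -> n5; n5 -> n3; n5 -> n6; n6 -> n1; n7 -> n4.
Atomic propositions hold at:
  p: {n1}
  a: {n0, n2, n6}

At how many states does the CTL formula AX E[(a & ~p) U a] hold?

2

Sat(~p) = {n0, n2, n3, n4, n5, n6, n7}
Sat(a & ~p) = {n0, n2, n6}
E[(a & ~p) U a]: least fixpoint, start Z0 = Sat(a) = {n0, n2, n6}, add states in Sat(a & ~p) with some successor in Z. Already a fixed point.
Sat(E[(a & ~p) U a]) = {n0, n2, n6}
Sat(AX E[(a & ~p) U a]) = {s : every successor in {n0, n2, n6}} = {n1, n2}
|Sat(AX E[(a & ~p) U a])| = |{n1, n2}| = 2.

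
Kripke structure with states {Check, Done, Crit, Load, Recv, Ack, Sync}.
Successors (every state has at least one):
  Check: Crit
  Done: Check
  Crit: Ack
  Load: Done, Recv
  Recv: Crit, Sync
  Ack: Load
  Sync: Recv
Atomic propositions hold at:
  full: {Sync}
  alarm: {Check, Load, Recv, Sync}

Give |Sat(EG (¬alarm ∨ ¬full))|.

Sat(¬alarm) = {Done, Crit, Ack}
Sat(¬full) = {Check, Done, Crit, Load, Recv, Ack}
Sat(¬alarm ∨ ¬full) = {Check, Done, Crit, Load, Recv, Ack}
EG (¬alarm ∨ ¬full): greatest fixpoint, start Z0 = {Check, Done, Crit, Load, Recv, Ack}, keep only states in Sat with some successor in Z. Already a fixed point.
Sat(EG (¬alarm ∨ ¬full)) = {Check, Done, Crit, Load, Recv, Ack}
|Sat(EG (¬alarm ∨ ¬full))| = |{Check, Done, Crit, Load, Recv, Ack}| = 6.

6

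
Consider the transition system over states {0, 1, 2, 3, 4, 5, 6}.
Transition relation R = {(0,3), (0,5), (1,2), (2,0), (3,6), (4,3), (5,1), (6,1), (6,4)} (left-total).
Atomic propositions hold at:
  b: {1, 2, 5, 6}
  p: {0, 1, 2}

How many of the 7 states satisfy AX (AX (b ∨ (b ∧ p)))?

Sat(b ∧ p) = {1, 2}
Sat(b ∨ (b ∧ p)) = {1, 2, 5, 6}
Sat(AX (b ∨ (b ∧ p))) = {s : every successor in {1, 2, 5, 6}} = {1, 3, 5}
Sat(AX (AX (b ∨ (b ∧ p)))) = {s : every successor in {1, 3, 5}} = {0, 4, 5}
|Sat(AX (AX (b ∨ (b ∧ p))))| = |{0, 4, 5}| = 3.

3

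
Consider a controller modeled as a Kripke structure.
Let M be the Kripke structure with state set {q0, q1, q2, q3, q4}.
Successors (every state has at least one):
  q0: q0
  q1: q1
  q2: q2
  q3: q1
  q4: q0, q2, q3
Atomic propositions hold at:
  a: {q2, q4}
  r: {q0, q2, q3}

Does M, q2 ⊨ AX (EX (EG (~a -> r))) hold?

Sat(~a) = {q0, q1, q3}
Sat(~a -> r) = {q0, q2, q3, q4}
EG (~a -> r): greatest fixpoint, start Z0 = {q0, q2, q3, q4}, keep only states in Sat with some successor in Z. Z1 = {q0, q2, q4}; fixed.
Sat(EG (~a -> r)) = {q0, q2, q4}
Sat(EX (EG (~a -> r))) = {s : some successor in {q0, q2, q4}} = {q0, q2, q4}
Sat(AX (EX (EG (~a -> r)))) = {s : every successor in {q0, q2, q4}} = {q0, q2}
q2 ∈ Sat(AX (EX (EG (~a -> r)))) = {q0, q2}, so the formula holds at q2.

Yes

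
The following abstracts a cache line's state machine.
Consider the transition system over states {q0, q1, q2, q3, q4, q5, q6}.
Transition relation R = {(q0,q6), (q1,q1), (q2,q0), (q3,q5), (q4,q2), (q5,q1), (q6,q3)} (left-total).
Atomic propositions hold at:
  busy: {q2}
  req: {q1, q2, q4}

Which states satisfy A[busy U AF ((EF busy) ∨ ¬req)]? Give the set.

{q0, q2, q3, q4, q5, q6}

EF busy: least fixpoint, start Z0 = {q2}, add states with some successor in Z. Z1 = {q2, q4}; fixed.
Sat(EF busy) = {q2, q4}
Sat(¬req) = {q0, q3, q5, q6}
Sat((EF busy) ∨ ¬req) = {q0, q2, q3, q4, q5, q6}
AF ((EF busy) ∨ ¬req): least fixpoint, start Z0 = {q0, q2, q3, q4, q5, q6}, add states with every successor in Z. Already a fixed point.
Sat(AF ((EF busy) ∨ ¬req)) = {q0, q2, q3, q4, q5, q6}
A[busy U AF ((EF busy) ∨ ¬req)]: least fixpoint, start Z0 = Sat(AF ((EF busy) ∨ ¬req)) = {q0, q2, q3, q4, q5, q6}, add states in Sat(busy) with every successor in Z. Already a fixed point.
Sat(A[busy U AF ((EF busy) ∨ ¬req)]) = {q0, q2, q3, q4, q5, q6}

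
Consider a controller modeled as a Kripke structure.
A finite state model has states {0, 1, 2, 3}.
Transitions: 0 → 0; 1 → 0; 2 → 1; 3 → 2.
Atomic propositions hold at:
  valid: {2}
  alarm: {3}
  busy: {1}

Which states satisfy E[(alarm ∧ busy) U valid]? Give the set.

Sat(alarm ∧ busy) = ∅
E[(alarm ∧ busy) U valid]: least fixpoint, start Z0 = Sat(valid) = {2}, add states in Sat(alarm ∧ busy) with some successor in Z. Already a fixed point.
Sat(E[(alarm ∧ busy) U valid]) = {2}

{2}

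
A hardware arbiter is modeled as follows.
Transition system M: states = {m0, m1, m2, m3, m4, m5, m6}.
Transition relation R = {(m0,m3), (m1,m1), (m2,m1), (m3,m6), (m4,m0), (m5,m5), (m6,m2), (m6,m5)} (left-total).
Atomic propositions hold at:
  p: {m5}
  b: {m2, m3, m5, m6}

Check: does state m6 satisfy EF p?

EF p: least fixpoint, start Z0 = {m5}, add states with some successor in Z. Z1 = {m5, m6}; Z2 = {m3, m5, m6}; Z3 = {m0, m3, m5, m6}; Z4 = {m0, m3, m4, m5, m6}; fixed.
Sat(EF p) = {m0, m3, m4, m5, m6}
m6 ∈ Sat(EF p) = {m0, m3, m4, m5, m6}, so the formula holds at m6.

Yes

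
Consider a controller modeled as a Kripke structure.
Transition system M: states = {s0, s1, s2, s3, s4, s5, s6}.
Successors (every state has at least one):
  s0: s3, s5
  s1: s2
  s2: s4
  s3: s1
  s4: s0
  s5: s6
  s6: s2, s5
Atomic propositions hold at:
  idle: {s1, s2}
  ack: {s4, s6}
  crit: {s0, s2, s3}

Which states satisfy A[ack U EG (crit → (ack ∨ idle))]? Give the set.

{s5, s6}

Sat(ack ∨ idle) = {s1, s2, s4, s6}
Sat(crit → (ack ∨ idle)) = {s1, s2, s4, s5, s6}
EG (crit → (ack ∨ idle)): greatest fixpoint, start Z0 = {s1, s2, s4, s5, s6}, keep only states in Sat with some successor in Z. Z1 = {s1, s2, s5, s6}; Z2 = {s1, s5, s6}; Z3 = {s5, s6}; fixed.
Sat(EG (crit → (ack ∨ idle))) = {s5, s6}
A[ack U EG (crit → (ack ∨ idle))]: least fixpoint, start Z0 = Sat(EG (crit → (ack ∨ idle))) = {s5, s6}, add states in Sat(ack) with every successor in Z. Already a fixed point.
Sat(A[ack U EG (crit → (ack ∨ idle))]) = {s5, s6}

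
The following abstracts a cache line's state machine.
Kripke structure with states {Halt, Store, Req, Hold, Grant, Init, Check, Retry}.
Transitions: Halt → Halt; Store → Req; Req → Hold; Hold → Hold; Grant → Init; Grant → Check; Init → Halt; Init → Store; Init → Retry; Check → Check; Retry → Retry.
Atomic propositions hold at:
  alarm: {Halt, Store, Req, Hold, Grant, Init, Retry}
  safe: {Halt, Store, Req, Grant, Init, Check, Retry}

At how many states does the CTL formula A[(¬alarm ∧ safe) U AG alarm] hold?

6

Sat(¬alarm) = {Check}
Sat(¬alarm ∧ safe) = {Check}
AG alarm: greatest fixpoint, start Z0 = {Halt, Store, Req, Hold, Grant, Init, Retry}, keep only states in Sat with every successor in Z. Z1 = {Halt, Store, Req, Hold, Init, Retry}; fixed.
Sat(AG alarm) = {Halt, Store, Req, Hold, Init, Retry}
A[(¬alarm ∧ safe) U AG alarm]: least fixpoint, start Z0 = Sat(AG alarm) = {Halt, Store, Req, Hold, Init, Retry}, add states in Sat(¬alarm ∧ safe) with every successor in Z. Already a fixed point.
Sat(A[(¬alarm ∧ safe) U AG alarm]) = {Halt, Store, Req, Hold, Init, Retry}
|Sat(A[(¬alarm ∧ safe) U AG alarm])| = |{Halt, Store, Req, Hold, Init, Retry}| = 6.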